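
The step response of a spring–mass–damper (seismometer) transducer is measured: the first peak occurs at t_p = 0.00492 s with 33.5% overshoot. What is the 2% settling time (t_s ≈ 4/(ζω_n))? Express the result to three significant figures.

ζ from %OS: ζ = |ln 0.335|/√(π²+ln²0.335) = 0.329.
t_p = π/ω_d ⇒ ω_d = 639 rad/s; then ω_n = ω_d/√(1−ζ²) = 676 rad/s.
t_s ≈ 4/(ζω_n) = 4/(0.329·676) = 0.0180 s.

t_s ≈ 0.0180 s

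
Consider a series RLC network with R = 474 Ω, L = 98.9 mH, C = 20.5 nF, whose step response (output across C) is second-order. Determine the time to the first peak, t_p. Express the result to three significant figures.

For a series RLC circuit (capacitor voltage as output), ω_n = 1/√(LC) = 1/√(98.9 mH · 20.5 nF) = 22200 rad/s.
ζ = (R/2)·√(C/L) = (474/2)·√(20.5 nF/98.9 mH) = 0.108.
ω_d = ω_n√(1−ζ²) = 22100 rad/s. t_p = π/ω_d = 0.000142 s.

t_p ≈ 0.000142 s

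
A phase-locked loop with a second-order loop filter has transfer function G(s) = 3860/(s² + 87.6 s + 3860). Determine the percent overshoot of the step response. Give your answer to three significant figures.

%OS ≈ 4.40%

Matching coefficients with s² + 2ζω_n s + ω_n² gives ω_n² = 3860 ⇒ ω_n = 62.1 rad/s, and ζ = 87.6/(2ω_n) = 0.705.
%OS = 100·exp(−πζ/√(1−ζ²)) = 4.40%.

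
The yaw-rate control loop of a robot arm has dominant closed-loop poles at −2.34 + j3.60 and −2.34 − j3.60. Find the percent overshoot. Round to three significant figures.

%OS ≈ 13.0%

With σ = 2.34, ω_d = 3.60: ω_n = √(σ²+ω_d²) = 4.29 rad/s, ζ = σ/ω_n = 0.545.
Overshoot: exp(−π·0.545/√(1−0.545²)) = 0.130, i.e. 13.0%.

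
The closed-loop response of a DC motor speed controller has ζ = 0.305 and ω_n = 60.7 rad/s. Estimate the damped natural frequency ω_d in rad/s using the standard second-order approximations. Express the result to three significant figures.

ω_d ≈ 57.8 rad/s

ω_d = ω_n√(1−ζ²) = 60.7·√0.907 = 57.8 rad/s.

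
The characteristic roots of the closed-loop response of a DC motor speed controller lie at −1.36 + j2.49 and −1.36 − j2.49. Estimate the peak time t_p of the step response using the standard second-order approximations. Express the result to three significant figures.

t_p = π/ω_d with ω_d = 2.49 (the imaginary part), so t_p = 1.26 s.

t_p ≈ 1.26 s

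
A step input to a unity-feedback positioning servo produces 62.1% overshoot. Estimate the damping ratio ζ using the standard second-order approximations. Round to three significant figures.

ζ ≈ 0.150

ζ = −ln(OS)/√(π² + (ln OS)²). With OS = 0.621, ln OS = −0.4764 and ζ = 0.4764/3.178 = 0.150.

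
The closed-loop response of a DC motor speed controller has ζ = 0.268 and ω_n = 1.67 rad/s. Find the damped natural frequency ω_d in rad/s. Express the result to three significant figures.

ω_d ≈ 1.61 rad/s

ω_d = ω_n√(1−ζ²) = 1.67·√0.928 = 1.61 rad/s.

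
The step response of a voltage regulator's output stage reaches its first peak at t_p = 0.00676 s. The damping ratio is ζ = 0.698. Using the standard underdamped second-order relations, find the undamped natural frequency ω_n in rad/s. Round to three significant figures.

Peak time t_p = π/ω_d, so ω_d = π/t_p = π/0.00676 = 465 rad/s.
ω_n = ω_d/√(1−ζ²) = 465/√0.513 = 649 rad/s.

ω_n ≈ 649 rad/s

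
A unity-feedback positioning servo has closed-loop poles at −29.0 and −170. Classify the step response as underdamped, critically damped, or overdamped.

Since the poles are distinct, negative and real, the response is overdamped.

overdamped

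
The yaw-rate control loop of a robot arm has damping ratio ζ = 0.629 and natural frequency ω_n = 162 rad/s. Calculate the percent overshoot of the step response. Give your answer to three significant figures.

%OS ≈ 7.87%

For an underdamped second-order system, %OS = 100·exp(−πζ/√(1−ζ²)).
πζ/√(1−ζ²) = π·0.629/√(1−0.396) = 2.542, so %OS = 100·e^(−2.542) = 7.87%.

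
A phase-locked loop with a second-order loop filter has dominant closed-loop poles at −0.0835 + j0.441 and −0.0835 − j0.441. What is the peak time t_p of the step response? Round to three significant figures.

t_p ≈ 7.12 s

t_p = π/ω_d with ω_d = 0.441 (the imaginary part), so t_p = 7.12 s.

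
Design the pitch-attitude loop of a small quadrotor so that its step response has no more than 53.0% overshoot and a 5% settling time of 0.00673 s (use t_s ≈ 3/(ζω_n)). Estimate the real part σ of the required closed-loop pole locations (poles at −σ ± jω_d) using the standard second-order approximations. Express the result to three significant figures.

The settling-time spec alone fixes σ = ζω_n = 3/t_s = 3/0.00673 = 446.
(Overshoot then fixes ζ = 0.198 and hence ω_d = σ·√(1−ζ²)/ζ = 2210 rad/s.)

σ ≈ 446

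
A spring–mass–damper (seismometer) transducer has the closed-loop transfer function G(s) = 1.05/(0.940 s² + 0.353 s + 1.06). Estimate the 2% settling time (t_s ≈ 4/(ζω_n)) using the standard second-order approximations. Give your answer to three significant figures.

Dividing through by 0.940: denominator becomes s² + 0.3755 s + 1.128.
So ω_n = √1.128 = 1.06 rad/s and ζ = 0.3755/(2·1.06) = 0.177.
t_s ≈ 4/(ζω_n) = 21.3 s.

t_s ≈ 21.3 s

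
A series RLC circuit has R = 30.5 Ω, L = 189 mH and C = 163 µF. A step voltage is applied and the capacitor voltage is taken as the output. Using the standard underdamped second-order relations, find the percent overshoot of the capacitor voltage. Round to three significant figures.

For a series RLC circuit (capacitor voltage as output), ω_n = 1/√(LC) = 1/√(189 mH · 163 µF) = 180 rad/s.
ζ = (R/2)·√(C/L) = (30.5/2)·√(163 µF/189 mH) = 0.448.
%OS = 100 e^{−πζ/√(1−ζ²)} with ζ = 0.448 gives 20.7%.

%OS ≈ 20.7%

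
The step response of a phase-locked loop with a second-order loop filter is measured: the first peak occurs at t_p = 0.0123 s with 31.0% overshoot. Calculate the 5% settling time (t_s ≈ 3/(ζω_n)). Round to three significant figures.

t_s ≈ 0.0315 s

From the overshoot, ζ = −ln(OS)/√(π²+ln²(OS)) = 0.349.
From t_p = π/ω_d, ω_d = π/0.0123 = 255 rad/s, so ω_n = ω_d/√(1−ζ²) = 273 rad/s.
t_s ≈ 3/(ζω_n) = 3/(0.349·273) = 0.0315 s.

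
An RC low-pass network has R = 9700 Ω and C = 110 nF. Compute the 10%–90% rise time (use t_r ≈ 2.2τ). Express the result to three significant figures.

τ = RC = 9700 × 110 nF = 0.00107 s.
t_r ≈ 2.2τ = 0.00235 s.

t_r ≈ 0.00235 s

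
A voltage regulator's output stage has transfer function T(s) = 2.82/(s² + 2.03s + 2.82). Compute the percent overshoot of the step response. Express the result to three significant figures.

Comparing the denominator to s² + 2ζω_n s + ω_n²: ω_n = √2.82 = 1.68 rad/s, and 2ζω_n = 2.03 so ζ = 2.03/(2·1.68) = 0.604.
%OS = 100·exp(−πζ/√(1−ζ²)) = 9.22%.

%OS ≈ 9.22%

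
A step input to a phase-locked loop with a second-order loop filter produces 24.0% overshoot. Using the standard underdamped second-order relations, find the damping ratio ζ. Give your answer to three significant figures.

ζ ≈ 0.414

ζ = −ln(OS)/√(π² + (ln OS)²). With OS = 0.240, ln OS = −1.427 and ζ = 1.427/3.451 = 0.414.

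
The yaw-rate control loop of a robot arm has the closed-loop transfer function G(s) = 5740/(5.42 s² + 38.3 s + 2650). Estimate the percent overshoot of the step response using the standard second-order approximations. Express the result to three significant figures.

Dividing through by 5.42: denominator becomes s² + 7.066 s + 488.9.
So ω_n = √488.9 = 22.1 rad/s and ζ = 7.066/(2·22.1) = 0.160.
Overshoot: exp(−π·0.160/√(1−0.160²)) = 0.601, i.e. 60.1%.

%OS ≈ 60.1%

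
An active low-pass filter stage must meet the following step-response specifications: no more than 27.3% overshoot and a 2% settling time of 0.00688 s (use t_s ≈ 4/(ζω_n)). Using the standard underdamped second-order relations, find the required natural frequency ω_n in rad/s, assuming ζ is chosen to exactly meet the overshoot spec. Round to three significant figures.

ω_n ≈ 1520 rad/s

Inverting the overshoot relation: ζ = |ln 0.273|/√(π² + ln²0.273) = 0.382.
Then ω_n = 4/(ζ t_s) = 4/(0.382 × 0.00688) = 1520 rad/s.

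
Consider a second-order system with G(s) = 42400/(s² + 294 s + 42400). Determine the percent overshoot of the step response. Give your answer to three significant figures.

%OS ≈ 4.06%

Matching coefficients with s² + 2ζω_n s + ω_n² gives ω_n² = 42400 ⇒ ω_n = 206 rad/s, and ζ = 294/(2ω_n) = 0.714.
%OS = 100 e^{−πζ/√(1−ζ²)} with ζ = 0.714 gives 4.06%.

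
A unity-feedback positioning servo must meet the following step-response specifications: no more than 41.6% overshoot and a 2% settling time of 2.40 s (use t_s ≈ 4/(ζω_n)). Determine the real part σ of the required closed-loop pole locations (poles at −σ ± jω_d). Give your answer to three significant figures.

The settling-time spec alone fixes σ = ζω_n = 4/t_s = 4/2.40 = 1.67.
(Overshoot then fixes ζ = 0.269 and hence ω_d = σ·√(1−ζ²)/ζ = 5.97 rad/s.)

σ ≈ 1.67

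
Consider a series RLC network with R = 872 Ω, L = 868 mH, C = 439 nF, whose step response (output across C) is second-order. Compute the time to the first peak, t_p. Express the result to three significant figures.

t_p ≈ 0.00204 s

For a series RLC circuit (capacitor voltage as output), ω_n = 1/√(LC) = 1/√(868 mH · 439 nF) = 1620 rad/s.
ζ = (R/2)·√(C/L) = (872/2)·√(439 nF/868 mH) = 0.310.
ω_d = 1620·√(1 − 0.310²) = 1540 rad/s. t_p = π/ω_d = 0.00204 s.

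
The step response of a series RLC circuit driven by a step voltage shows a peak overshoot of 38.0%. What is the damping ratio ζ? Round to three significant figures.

ζ ≈ 0.294

From %OS = 100·exp(−πζ/√(1−ζ²)), invert to get ζ = −ln(OS)/√(π² + ln²(OS)) with OS = 0.380.
−ln 0.380 = 0.9676, so ζ = 0.9676/√(π² + 0.9362) = 0.294.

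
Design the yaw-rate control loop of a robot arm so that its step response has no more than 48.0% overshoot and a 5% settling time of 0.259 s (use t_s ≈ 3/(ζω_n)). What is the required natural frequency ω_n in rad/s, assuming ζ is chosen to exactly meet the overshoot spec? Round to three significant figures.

From %OS = 100·exp(−πζ/√(1−ζ²)), invert to get ζ = −ln(OS)/√(π² + ln²(OS)) with OS = 0.480.
−ln 0.480 = 0.7340, so ζ = 0.7340/√(π² + 0.5387) = 0.228.
Then ω_n = 3/(ζ t_s) = 3/(0.228 × 0.259) = 50.9 rad/s.

ω_n ≈ 50.9 rad/s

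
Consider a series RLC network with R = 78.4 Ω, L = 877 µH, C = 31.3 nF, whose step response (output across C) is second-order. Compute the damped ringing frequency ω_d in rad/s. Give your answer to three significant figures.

ω_d ≈ 186000 rad/s

For a series RLC circuit (capacitor voltage as output), ω_n = 1/√(LC) = 1/√(877 µH · 31.3 nF) = 191000 rad/s.
ζ = (R/2)·√(C/L) = (78.4/2)·√(31.3 nF/877 µH) = 0.234.
ω_d = ω_n√(1−ζ²) = 186000 rad/s.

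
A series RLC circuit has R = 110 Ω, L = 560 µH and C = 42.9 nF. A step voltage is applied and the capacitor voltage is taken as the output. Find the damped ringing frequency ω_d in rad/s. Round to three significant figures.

For a series RLC circuit (capacitor voltage as output), ω_n = 1/√(LC) = 1/√(560 µH · 42.9 nF) = 204000 rad/s.
ζ = (R/2)·√(C/L) = (110/2)·√(42.9 nF/560 µH) = 0.481.
The damped frequency ω_d = ω_n√(1−ζ²) = 179000 rad/s.

ω_d ≈ 179000 rad/s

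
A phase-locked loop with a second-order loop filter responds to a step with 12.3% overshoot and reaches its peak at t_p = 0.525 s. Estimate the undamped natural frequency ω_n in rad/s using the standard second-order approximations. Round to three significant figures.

ω_n ≈ 7.19 rad/s

From the overshoot, ζ = −ln(OS)/√(π²+ln²(OS)) = 0.555.
t_p = π/ω_d ⇒ ω_d = 5.98 rad/s; then ω_n = ω_d/√(1−ζ²) = 7.19 rad/s.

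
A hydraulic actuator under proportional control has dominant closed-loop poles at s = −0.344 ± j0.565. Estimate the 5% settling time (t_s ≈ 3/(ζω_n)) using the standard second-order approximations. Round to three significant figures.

For poles at −σ ± jω_d, ζω_n = σ = 0.344, so t_s ≈ 3/σ = 8.72 s.

t_s ≈ 8.72 s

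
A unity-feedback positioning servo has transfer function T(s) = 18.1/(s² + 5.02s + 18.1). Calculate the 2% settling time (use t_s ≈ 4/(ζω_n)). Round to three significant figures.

Matching coefficients with s² + 2ζω_n s + ω_n² gives ω_n² = 18.1 ⇒ ω_n = 4.25 rad/s, and ζ = 5.02/(2ω_n) = 0.590.
t_s ≈ 4/(ζω_n) = 4/(0.590·4.25) = 1.59 s.

t_s ≈ 1.59 s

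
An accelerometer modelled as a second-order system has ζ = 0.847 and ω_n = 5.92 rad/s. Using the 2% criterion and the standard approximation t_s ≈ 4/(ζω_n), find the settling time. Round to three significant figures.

t_s ≈ 0.798 s

t_s ≈ 4/(ζω_n) = 4/(0.847 × 5.92) = 0.798 s.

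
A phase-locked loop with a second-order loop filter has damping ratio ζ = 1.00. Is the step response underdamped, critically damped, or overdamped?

critically damped

Since ζ = 1, the system is critically damped.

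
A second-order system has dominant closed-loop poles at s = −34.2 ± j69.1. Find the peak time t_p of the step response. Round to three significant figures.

t_p = π/ω_d with ω_d = 69.1 (the imaginary part), so t_p = 0.0455 s.

t_p ≈ 0.0455 s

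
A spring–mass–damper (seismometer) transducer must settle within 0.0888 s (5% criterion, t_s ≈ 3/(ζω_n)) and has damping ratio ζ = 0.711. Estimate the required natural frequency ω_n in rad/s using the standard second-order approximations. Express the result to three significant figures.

Rearranging t_s ≈ 3/(ζω_n) gives ω_n = 3/(ζ·t_s) = 3/(0.711 × 0.0888) = 47.5 rad/s.

ω_n ≈ 47.5 rad/s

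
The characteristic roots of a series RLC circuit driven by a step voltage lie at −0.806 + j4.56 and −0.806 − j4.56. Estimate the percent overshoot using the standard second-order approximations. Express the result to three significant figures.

%OS ≈ 57.4%

With σ = 0.806, ω_d = 4.56: ω_n = √(σ²+ω_d²) = 4.63 rad/s, ζ = σ/ω_n = 0.174.
%OS = 100·exp(−πζ/√(1−ζ²)) = 57.4%.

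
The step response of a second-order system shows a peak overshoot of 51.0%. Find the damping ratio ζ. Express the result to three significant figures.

ζ ≈ 0.210

ζ = −ln(OS)/√(π² + (ln OS)²). With OS = 0.510, ln OS = −0.6733 and ζ = 0.6733/3.213 = 0.210.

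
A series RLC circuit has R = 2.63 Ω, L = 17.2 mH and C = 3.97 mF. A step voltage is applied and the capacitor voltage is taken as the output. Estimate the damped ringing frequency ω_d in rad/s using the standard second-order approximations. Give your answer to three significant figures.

ω_d ≈ 93.8 rad/s

For a series RLC circuit (capacitor voltage as output), ω_n = 1/√(LC) = 1/√(17.2 mH · 3.97 mF) = 121 rad/s.
ζ = (R/2)·√(C/L) = (2.63/2)·√(3.97 mF/17.2 mH) = 0.632.
ω_d = 121·√(1 − 0.632²) = 93.8 rad/s.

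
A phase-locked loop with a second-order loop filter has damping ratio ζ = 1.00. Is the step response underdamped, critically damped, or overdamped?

Since ζ = 1, the system is critically damped.

critically damped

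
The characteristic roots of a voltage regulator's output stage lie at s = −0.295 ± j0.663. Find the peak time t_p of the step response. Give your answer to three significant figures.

t_p ≈ 4.74 s

t_p = π/ω_d with ω_d = 0.663 (the imaginary part), so t_p = 4.74 s.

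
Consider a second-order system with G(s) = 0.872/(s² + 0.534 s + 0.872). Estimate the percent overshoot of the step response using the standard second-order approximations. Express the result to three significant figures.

Matching coefficients with s² + 2ζω_n s + ω_n² gives ω_n² = 0.872 ⇒ ω_n = 0.934 rad/s, and ζ = 0.534/(2ω_n) = 0.286.
%OS = 100·exp(−πζ/√(1−ζ²)) = 39.2%.

%OS ≈ 39.2%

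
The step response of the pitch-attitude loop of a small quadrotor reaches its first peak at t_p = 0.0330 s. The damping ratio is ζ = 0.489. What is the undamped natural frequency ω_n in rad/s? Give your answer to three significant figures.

Peak time t_p = π/ω_d, so ω_d = π/t_p = π/0.0330 = 95.2 rad/s.
ω_n = ω_d/√(1−ζ²) = 95.2/√0.761 = 109 rad/s.

ω_n ≈ 109 rad/s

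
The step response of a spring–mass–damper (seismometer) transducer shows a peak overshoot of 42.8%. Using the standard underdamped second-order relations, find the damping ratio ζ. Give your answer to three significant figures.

ζ ≈ 0.261

ζ = −ln(OS)/√(π² + (ln OS)²). With OS = 0.428, ln OS = −0.8486 and ζ = 0.8486/3.254 = 0.261.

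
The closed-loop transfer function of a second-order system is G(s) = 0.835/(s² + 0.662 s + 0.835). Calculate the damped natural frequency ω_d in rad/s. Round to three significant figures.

Comparing the denominator to s² + 2ζω_n s + ω_n²: ω_n = √0.835 = 0.914 rad/s, and 2ζω_n = 0.662 so ζ = 0.662/(2·0.914) = 0.362.
ω_d = ω_n√(1−ζ²) = 0.852 rad/s.

ω_d ≈ 0.852 rad/s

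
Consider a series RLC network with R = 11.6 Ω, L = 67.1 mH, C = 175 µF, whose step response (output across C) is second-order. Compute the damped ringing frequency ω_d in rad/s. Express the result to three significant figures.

For a series RLC circuit (capacitor voltage as output), ω_n = 1/√(LC) = 1/√(67.1 mH · 175 µF) = 292 rad/s.
ζ = (R/2)·√(C/L) = (11.6/2)·√(175 µF/67.1 mH) = 0.296.
ω_d = 292·√(1 − 0.296²) = 279 rad/s.

ω_d ≈ 279 rad/s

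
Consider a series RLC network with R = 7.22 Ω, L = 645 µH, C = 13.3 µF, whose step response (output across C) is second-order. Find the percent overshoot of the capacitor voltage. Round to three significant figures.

%OS ≈ 14.9%

For a series RLC circuit (capacitor voltage as output), ω_n = 1/√(LC) = 1/√(645 µH · 13.3 µF) = 10800 rad/s.
ζ = (R/2)·√(C/L) = (7.22/2)·√(13.3 µF/645 µH) = 0.518.
Overshoot: exp(−π·0.518/√(1−0.518²)) = 0.149, i.e. 14.9%.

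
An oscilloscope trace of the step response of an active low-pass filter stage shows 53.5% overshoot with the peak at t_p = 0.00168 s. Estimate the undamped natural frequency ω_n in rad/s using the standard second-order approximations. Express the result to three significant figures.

ω_n ≈ 1910 rad/s

From the overshoot, ζ = −ln(OS)/√(π²+ln²(OS)) = 0.195.
t_p = π/ω_d ⇒ ω_d = 1870 rad/s; then ω_n = ω_d/√(1−ζ²) = 1910 rad/s.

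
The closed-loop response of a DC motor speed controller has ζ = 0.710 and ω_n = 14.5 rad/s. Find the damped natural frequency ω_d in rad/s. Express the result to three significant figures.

ω_d ≈ 10.2 rad/s

ω_d = ω_n√(1−ζ²) = 14.5·√0.496 = 10.2 rad/s.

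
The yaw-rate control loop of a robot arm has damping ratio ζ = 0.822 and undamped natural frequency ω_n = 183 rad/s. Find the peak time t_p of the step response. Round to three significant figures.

The damped frequency is ω_d = ω_n√(1−ζ²) = 183·√(1−0.676) = 104 rad/s.
Peak time t_p = π/ω_d = π/104 = 0.0301 s.

t_p ≈ 0.0301 s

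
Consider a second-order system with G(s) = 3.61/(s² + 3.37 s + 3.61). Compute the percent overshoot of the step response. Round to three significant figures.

Comparing the denominator to s² + 2ζω_n s + ω_n²: ω_n = √3.61 = 1.90 rad/s, and 2ζω_n = 3.37 so ζ = 3.37/(2·1.90) = 0.887.
%OS = 100 e^{−πζ/√(1−ζ²)} with ζ = 0.887 gives 0.241%.

%OS ≈ 0.241%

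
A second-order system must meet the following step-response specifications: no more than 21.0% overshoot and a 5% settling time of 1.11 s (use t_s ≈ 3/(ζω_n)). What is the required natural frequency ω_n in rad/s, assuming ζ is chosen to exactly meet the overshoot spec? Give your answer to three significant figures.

ζ = −ln(OS)/√(π² + (ln OS)²). With OS = 0.210, ln OS = −1.561 and ζ = 1.561/3.508 = 0.445.
From t_s ≈ 3/(ζω_n): ω_n = 3/(ζ·t_s) = 3/(0.445·1.11) = 6.07 rad/s.

ω_n ≈ 6.07 rad/s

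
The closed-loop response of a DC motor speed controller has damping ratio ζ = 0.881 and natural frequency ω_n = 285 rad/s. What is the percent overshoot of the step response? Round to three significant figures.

For an underdamped second-order system, %OS = 100·exp(−πζ/√(1−ζ²)).
πζ/√(1−ζ²) = π·0.881/√(1−0.776) = 5.850, so %OS = 100·e^(−5.850) = 0.288%.

%OS ≈ 0.288%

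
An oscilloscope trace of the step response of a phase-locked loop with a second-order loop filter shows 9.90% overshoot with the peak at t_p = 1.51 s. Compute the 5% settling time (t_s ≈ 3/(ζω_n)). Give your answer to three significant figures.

ζ from %OS: ζ = |ln 0.0990|/√(π²+ln²0.0990) = 0.593.
From t_p = π/ω_d, ω_d = π/1.51 = 2.08 rad/s, so ω_n = ω_d/√(1−ζ²) = 2.58 rad/s.
t_s ≈ 3/(ζω_n) = 3/(0.593·2.58) = 1.96 s.

t_s ≈ 1.96 s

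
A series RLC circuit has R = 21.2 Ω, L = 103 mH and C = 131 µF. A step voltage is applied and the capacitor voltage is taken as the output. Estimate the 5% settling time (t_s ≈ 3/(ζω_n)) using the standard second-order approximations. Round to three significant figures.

For a series RLC circuit (capacitor voltage as output), ω_n = 1/√(LC) = 1/√(103 mH · 131 µF) = 272 rad/s.
ζ = (R/2)·√(C/L) = (21.2/2)·√(131 µF/103 mH) = 0.378.
t_s ≈ 3/(ζω_n) = 0.0292 s.

t_s ≈ 0.0292 s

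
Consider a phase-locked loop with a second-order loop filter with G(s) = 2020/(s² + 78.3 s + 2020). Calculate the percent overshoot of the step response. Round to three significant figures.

%OS ≈ 0.380%

ω_n = √2020 = 44.9 rad/s; ζ = 78.3/(2·44.9) = 0.871.
%OS = 100·exp(−πζ/√(1−ζ²)) = 0.380%.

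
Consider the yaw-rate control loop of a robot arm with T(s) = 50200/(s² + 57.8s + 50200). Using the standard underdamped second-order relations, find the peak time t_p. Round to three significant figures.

t_p ≈ 0.0141 s

ω_n = √50200 = 224 rad/s; ζ = 57.8/(2·224) = 0.129.
The damped frequency ω_d = ω_n√(1−ζ²) = 222 rad/s. Then t_p = π/ω_d = 0.0141 s.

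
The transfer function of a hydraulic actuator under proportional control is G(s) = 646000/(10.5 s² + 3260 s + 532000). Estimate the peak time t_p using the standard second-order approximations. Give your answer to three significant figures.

Dividing through by 10.5: denominator becomes s² + 310.5 s + 50670.
So ω_n = √50670 = 225 rad/s and ζ = 310.5/(2·225) = 0.690.
ω_d = ω_n√(1−ζ²) = 163 rad/s. t_p = π/ω_d = 0.0193 s.

t_p ≈ 0.0193 s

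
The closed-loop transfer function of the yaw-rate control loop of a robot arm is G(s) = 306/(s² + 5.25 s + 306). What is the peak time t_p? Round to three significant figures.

Comparing the denominator to s² + 2ζω_n s + ω_n²: ω_n = √306 = 17.5 rad/s, and 2ζω_n = 5.25 so ζ = 5.25/(2·17.5) = 0.150.
The damped frequency ω_d = ω_n√(1−ζ²) = 17.3 rad/s. Then t_p = π/ω_d = 0.182 s.

t_p ≈ 0.182 s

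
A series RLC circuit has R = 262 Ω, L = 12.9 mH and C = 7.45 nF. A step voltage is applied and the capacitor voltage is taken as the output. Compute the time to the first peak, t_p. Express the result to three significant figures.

For a series RLC circuit (capacitor voltage as output), ω_n = 1/√(LC) = 1/√(12.9 mH · 7.45 nF) = 102000 rad/s.
ζ = (R/2)·√(C/L) = (262/2)·√(7.45 nF/12.9 mH) = 0.0996.
ω_d = 102000·√(1 − 0.0996²) = 101000 rad/s. t_p = π/ω_d = 0.0000310 s.

t_p ≈ 0.0000310 s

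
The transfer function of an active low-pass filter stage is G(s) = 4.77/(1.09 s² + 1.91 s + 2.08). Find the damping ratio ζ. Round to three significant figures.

ζ ≈ 0.634

Dividing through by 1.09: denominator becomes s² + 1.752 s + 1.908.
So ω_n = √1.908 = 1.38 rad/s and ζ = 1.752/(2·1.38) = 0.634.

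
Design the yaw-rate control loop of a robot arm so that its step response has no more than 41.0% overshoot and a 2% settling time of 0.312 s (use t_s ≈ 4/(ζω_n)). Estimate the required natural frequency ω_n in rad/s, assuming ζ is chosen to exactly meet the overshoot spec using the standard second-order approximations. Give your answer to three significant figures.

ω_n ≈ 47.0 rad/s

ζ = −ln(OS)/√(π² + (ln OS)²). With OS = 0.410, ln OS = −0.8916 and ζ = 0.8916/3.266 = 0.273.
From t_s ≈ 4/(ζω_n): ω_n = 4/(ζ·t_s) = 4/(0.273·0.312) = 47.0 rad/s.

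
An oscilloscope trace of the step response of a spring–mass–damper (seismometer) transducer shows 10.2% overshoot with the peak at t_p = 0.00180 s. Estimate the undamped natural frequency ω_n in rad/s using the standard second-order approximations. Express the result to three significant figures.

The overshoot fixes ζ = −ln(OS)/√(π²+ln²(OS)) = 0.588.
From t_p = π/ω_d, ω_d = π/0.00180 = 1750 rad/s, so ω_n = ω_d/√(1−ζ²) = 2160 rad/s.

ω_n ≈ 2160 rad/s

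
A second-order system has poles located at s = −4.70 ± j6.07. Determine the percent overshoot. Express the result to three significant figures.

%OS ≈ 8.78%

With σ = 4.70, ω_d = 6.07: ω_n = √(σ²+ω_d²) = 7.68 rad/s, ζ = σ/ω_n = 0.612.
%OS = 100 e^{−πζ/√(1−ζ²)} with ζ = 0.612 gives 8.78%.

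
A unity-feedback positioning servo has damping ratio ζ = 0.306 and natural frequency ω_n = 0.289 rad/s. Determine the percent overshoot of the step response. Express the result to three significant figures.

%OS ≈ 36.4%

For an underdamped second-order system, %OS = 100·exp(−πζ/√(1−ζ²)).
πζ/√(1−ζ²) = π·0.306/√(1−0.0936) = 1.010, so %OS = 100·e^(−1.010) = 36.4%.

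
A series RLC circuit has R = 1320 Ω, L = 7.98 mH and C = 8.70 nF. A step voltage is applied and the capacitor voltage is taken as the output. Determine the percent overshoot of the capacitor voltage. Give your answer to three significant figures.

%OS ≈ 5.04%

For a series RLC circuit (capacitor voltage as output), ω_n = 1/√(LC) = 1/√(7.98 mH · 8.70 nF) = 120000 rad/s.
ζ = (R/2)·√(C/L) = (1320/2)·√(8.70 nF/7.98 mH) = 0.689.
Overshoot: exp(−π·0.689/√(1−0.689²)) = 0.0504, i.e. 5.04%.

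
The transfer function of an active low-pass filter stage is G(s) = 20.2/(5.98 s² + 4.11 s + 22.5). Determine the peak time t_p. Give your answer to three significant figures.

Dividing through by 5.98: denominator becomes s² + 0.6873 s + 3.763.
So ω_n = √3.763 = 1.94 rad/s and ζ = 0.6873/(2·1.94) = 0.177.
ω_d = 1.94·√(1 − 0.177²) = 1.91 rad/s. t_p = π/ω_d = 1.65 s.

t_p ≈ 1.65 s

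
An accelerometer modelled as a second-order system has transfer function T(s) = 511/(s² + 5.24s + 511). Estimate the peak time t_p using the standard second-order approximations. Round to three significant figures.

ω_n = √511 = 22.6 rad/s; ζ = 5.24/(2·22.6) = 0.116.
The damped frequency ω_d = ω_n√(1−ζ²) = 22.5 rad/s. Then t_p = π/ω_d = 0.140 s.

t_p ≈ 0.140 s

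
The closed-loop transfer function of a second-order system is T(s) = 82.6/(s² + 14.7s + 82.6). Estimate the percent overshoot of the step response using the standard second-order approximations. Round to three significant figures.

%OS ≈ 1.33%

Comparing the denominator to s² + 2ζω_n s + ω_n²: ω_n = √82.6 = 9.09 rad/s, and 2ζω_n = 14.7 so ζ = 14.7/(2·9.09) = 0.809.
%OS = 100·exp(−πζ/√(1−ζ²)) = 1.33%.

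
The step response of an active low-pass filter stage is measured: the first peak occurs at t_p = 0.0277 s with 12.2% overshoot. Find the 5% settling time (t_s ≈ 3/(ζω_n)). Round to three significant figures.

t_s ≈ 0.0395 s

The overshoot fixes ζ = −ln(OS)/√(π²+ln²(OS)) = 0.556.
t_p = π/ω_d ⇒ ω_d = 113 rad/s; then ω_n = ω_d/√(1−ζ²) = 136 rad/s.
t_s ≈ 3/(ζω_n) = 3/(0.556·136) = 0.0395 s.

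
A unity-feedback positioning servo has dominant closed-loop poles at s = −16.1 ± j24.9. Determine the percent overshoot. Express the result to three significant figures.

With σ = 16.1, ω_d = 24.9: ω_n = √(σ²+ω_d²) = 29.7 rad/s, ζ = σ/ω_n = 0.543.
%OS = 100·exp(−πζ/√(1−ζ²)) = 13.1%.

%OS ≈ 13.1%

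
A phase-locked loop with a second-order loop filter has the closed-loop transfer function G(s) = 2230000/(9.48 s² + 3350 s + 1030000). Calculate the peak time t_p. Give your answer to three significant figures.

Dividing through by 9.48: denominator becomes s² + 353.4 s + 108600.
So ω_n = √108600 = 330 rad/s and ζ = 353.4/(2·330) = 0.536.
ω_d = ω_n√(1−ζ²) = 278 rad/s. t_p = π/ω_d = 0.0113 s.

t_p ≈ 0.0113 s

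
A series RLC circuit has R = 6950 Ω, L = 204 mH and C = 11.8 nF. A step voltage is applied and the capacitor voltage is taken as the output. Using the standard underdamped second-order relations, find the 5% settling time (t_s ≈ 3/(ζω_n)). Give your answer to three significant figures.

For a series RLC circuit (capacitor voltage as output), ω_n = 1/√(LC) = 1/√(204 mH · 11.8 nF) = 20400 rad/s.
ζ = (R/2)·√(C/L) = (6950/2)·√(11.8 nF/204 mH) = 0.836.
t_s ≈ 3/(ζω_n) = 0.000176 s.

t_s ≈ 0.000176 s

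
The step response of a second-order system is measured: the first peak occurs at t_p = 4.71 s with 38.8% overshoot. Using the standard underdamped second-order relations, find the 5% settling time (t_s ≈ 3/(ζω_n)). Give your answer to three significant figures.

From the overshoot, ζ = −ln(OS)/√(π²+ln²(OS)) = 0.289.
From t_p = π/ω_d, ω_d = π/4.71 = 0.667 rad/s, so ω_n = ω_d/√(1−ζ²) = 0.697 rad/s.
t_s ≈ 3/(ζω_n) = 3/(0.289·0.697) = 14.9 s.

t_s ≈ 14.9 s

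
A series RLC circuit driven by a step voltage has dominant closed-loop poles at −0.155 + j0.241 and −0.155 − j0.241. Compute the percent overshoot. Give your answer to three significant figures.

%OS ≈ 13.3%

The poles are at −σ ± jω_d with σ = 0.155 and ω_d = 0.241, so ω_n = √(σ²+ω_d²) = 0.287 rad/s and ζ = σ/ω_n = 0.541.
%OS = 100·exp(−πζ/√(1−ζ²)) = 13.3%.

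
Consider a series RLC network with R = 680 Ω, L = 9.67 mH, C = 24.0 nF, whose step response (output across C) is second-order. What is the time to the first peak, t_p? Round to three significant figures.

t_p ≈ 0.0000567 s

For a series RLC circuit (capacitor voltage as output), ω_n = 1/√(LC) = 1/√(9.67 mH · 24.0 nF) = 65600 rad/s.
ζ = (R/2)·√(C/L) = (680/2)·√(24.0 nF/9.67 mH) = 0.536.
ω_d = ω_n√(1−ζ²) = 55400 rad/s. t_p = π/ω_d = 0.0000567 s.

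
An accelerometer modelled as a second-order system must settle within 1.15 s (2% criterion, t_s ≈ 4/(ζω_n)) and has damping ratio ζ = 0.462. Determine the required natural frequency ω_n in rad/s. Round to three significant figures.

Rearranging t_s ≈ 4/(ζω_n) gives ω_n = 4/(ζ·t_s) = 4/(0.462 × 1.15) = 7.53 rad/s.

ω_n ≈ 7.53 rad/s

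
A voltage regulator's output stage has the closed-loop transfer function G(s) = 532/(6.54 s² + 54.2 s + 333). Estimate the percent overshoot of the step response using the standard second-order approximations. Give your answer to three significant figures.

%OS ≈ 10.6%

Dividing through by 6.54: denominator becomes s² + 8.287 s + 50.92.
So ω_n = √50.92 = 7.14 rad/s and ζ = 8.287/(2·7.14) = 0.581.
Overshoot: exp(−π·0.581/√(1−0.581²)) = 0.106, i.e. 10.6%.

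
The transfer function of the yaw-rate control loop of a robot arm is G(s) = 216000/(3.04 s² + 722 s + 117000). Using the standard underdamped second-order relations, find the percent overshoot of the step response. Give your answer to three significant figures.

Dividing through by 3.04: denominator becomes s² + 237.5 s + 38490.
So ω_n = √38490 = 196 rad/s and ζ = 237.5/(2·196) = 0.605.
Overshoot: exp(−π·0.605/√(1−0.605²)) = 0.0917, i.e. 9.17%.

%OS ≈ 9.17%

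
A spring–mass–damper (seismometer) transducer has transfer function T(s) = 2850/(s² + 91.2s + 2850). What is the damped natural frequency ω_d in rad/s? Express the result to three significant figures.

ω_d ≈ 27.8 rad/s

Comparing the denominator to s² + 2ζω_n s + ω_n²: ω_n = √2850 = 53.4 rad/s, and 2ζω_n = 91.2 so ζ = 91.2/(2·53.4) = 0.854.
ω_d = 53.4·√(1 − 0.854²) = 27.8 rad/s.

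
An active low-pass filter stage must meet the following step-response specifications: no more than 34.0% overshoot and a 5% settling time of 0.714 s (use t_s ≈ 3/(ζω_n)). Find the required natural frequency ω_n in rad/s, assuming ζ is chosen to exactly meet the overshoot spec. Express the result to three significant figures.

From %OS = 100·exp(−πζ/√(1−ζ²)), invert to get ζ = −ln(OS)/√(π² + ln²(OS)) with OS = 0.340.
−ln 0.340 = 1.079, so ζ = 1.079/√(π² + 1.164) = 0.325.
From t_s ≈ 3/(ζω_n): ω_n = 3/(ζ·t_s) = 3/(0.325·0.714) = 12.9 rad/s.

ω_n ≈ 12.9 rad/s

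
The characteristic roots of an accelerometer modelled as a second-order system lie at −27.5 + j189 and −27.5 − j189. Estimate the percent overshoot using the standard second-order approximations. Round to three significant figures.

|pole| = ω_n = √(27.5² + 189²) = 191 rad/s; ζ = cos θ = σ/ω_n = 0.144.
%OS = 100 e^{−πζ/√(1−ζ²)} with ζ = 0.144 gives 63.3%.

%OS ≈ 63.3%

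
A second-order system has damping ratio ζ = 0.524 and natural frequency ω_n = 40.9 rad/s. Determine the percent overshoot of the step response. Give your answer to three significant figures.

For an underdamped second-order system, %OS = 100·exp(−πζ/√(1−ζ²)).
πζ/√(1−ζ²) = π·0.524/√(1−0.275) = 1.933, so %OS = 100·e^(−1.933) = 14.5%.

%OS ≈ 14.5%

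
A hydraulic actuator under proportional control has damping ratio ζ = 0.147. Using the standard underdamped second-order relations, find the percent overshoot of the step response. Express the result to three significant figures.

For an underdamped second-order system, %OS = 100·exp(−πζ/√(1−ζ²)).
πζ/√(1−ζ²) = π·0.147/√(1−0.0216) = 0.4669, so %OS = 100·e^(−0.4669) = 62.7%.

%OS ≈ 62.7%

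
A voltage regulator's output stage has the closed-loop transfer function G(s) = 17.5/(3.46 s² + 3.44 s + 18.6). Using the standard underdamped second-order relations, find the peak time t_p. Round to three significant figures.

Dividing through by 3.46: denominator becomes s² + 0.9942 s + 5.376.
So ω_n = √5.376 = 2.32 rad/s and ζ = 0.9942/(2·2.32) = 0.214.
The damped frequency ω_d = ω_n√(1−ζ²) = 2.26 rad/s. t_p = π/ω_d = 1.39 s.

t_p ≈ 1.39 s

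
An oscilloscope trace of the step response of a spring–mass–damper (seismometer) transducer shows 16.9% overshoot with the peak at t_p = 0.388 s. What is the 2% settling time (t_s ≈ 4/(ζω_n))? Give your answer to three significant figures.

t_s ≈ 0.873 s

From the overshoot, ζ = −ln(OS)/√(π²+ln²(OS)) = 0.493.
t_p = π/ω_d ⇒ ω_d = 8.10 rad/s; then ω_n = ω_d/√(1−ζ²) = 9.30 rad/s.
t_s ≈ 4/(ζω_n) = 4/(0.493·9.30) = 0.873 s.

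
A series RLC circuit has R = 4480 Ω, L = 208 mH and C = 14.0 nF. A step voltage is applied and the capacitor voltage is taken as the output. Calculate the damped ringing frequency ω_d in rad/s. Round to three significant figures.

For a series RLC circuit (capacitor voltage as output), ω_n = 1/√(LC) = 1/√(208 mH · 14.0 nF) = 18500 rad/s.
ζ = (R/2)·√(C/L) = (4480/2)·√(14.0 nF/208 mH) = 0.581.
ω_d = 18500·√(1 − 0.581²) = 15100 rad/s.

ω_d ≈ 15100 rad/s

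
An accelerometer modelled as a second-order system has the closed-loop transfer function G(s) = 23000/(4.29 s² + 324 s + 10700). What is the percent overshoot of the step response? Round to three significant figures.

%OS ≈ 2.65%

Dividing through by 4.29: denominator becomes s² + 75.52 s + 2494.
So ω_n = √2494 = 49.9 rad/s and ζ = 75.52/(2·49.9) = 0.756.
%OS = 100·exp(−πζ/√(1−ζ²)) = 2.65%.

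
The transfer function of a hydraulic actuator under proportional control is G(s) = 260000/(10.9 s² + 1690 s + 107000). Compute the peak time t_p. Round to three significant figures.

Dividing through by 10.9: denominator becomes s² + 155.0 s + 9817.
So ω_n = √9817 = 99.1 rad/s and ζ = 155.0/(2·99.1) = 0.782.
The damped frequency ω_d = ω_n√(1−ζ²) = 61.7 rad/s. t_p = π/ω_d = 0.0509 s.

t_p ≈ 0.0509 s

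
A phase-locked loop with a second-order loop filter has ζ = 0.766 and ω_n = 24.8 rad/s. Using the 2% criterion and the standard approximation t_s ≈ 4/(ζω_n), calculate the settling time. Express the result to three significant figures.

t_s ≈ 4/(ζω_n) = 4/(0.766 × 24.8) = 0.211 s.

t_s ≈ 0.211 s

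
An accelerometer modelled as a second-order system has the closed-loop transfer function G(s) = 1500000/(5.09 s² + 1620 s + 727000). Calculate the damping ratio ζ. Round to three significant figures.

Dividing through by 5.09: denominator becomes s² + 318.3 s + 142800.
So ω_n = √142800 = 378 rad/s and ζ = 318.3/(2·378) = 0.421.

ζ ≈ 0.421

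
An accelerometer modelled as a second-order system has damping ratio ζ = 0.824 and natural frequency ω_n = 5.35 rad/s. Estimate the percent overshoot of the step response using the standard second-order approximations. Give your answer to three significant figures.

For an underdamped second-order system, %OS = 100·exp(−πζ/√(1−ζ²)).
πζ/√(1−ζ²) = π·0.824/√(1−0.679) = 4.569, so %OS = 100·e^(−4.569) = 1.04%.

%OS ≈ 1.04%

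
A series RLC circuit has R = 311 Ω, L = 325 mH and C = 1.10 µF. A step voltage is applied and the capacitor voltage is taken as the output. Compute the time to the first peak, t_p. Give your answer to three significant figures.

For a series RLC circuit (capacitor voltage as output), ω_n = 1/√(LC) = 1/√(325 mH · 1.10 µF) = 1670 rad/s.
ζ = (R/2)·√(C/L) = (311/2)·√(1.10 µF/325 mH) = 0.286.
ω_d = 1670·√(1 − 0.286²) = 1600 rad/s. t_p = π/ω_d = 0.00196 s.

t_p ≈ 0.00196 s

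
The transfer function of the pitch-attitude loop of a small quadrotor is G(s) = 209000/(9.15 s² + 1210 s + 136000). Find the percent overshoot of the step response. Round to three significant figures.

%OS ≈ 13.2%

Dividing through by 9.15: denominator becomes s² + 132.2 s + 14860.
So ω_n = √14860 = 122 rad/s and ζ = 132.2/(2·122) = 0.542.
Overshoot: exp(−π·0.542/√(1−0.542²)) = 0.132, i.e. 13.2%.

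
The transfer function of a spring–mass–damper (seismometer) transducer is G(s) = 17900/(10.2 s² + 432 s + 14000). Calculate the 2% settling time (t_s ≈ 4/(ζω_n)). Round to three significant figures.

t_s ≈ 0.189 s

Dividing through by 10.2: denominator becomes s² + 42.35 s + 1373.
So ω_n = √1373 = 37.0 rad/s and ζ = 42.35/(2·37.0) = 0.572.
t_s ≈ 4/(ζω_n) = 0.189 s.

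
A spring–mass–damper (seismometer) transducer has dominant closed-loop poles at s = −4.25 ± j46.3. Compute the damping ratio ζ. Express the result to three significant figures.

ζ ≈ 0.0914

With σ = 4.25, ω_d = 46.3: ω_n = √(σ²+ω_d²) = 46.5 rad/s, ζ = σ/ω_n = 0.0914.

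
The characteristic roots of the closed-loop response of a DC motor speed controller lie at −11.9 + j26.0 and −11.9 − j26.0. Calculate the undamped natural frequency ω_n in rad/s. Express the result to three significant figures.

ω_n ≈ 28.6 rad/s

The poles are at −σ ± jω_d with σ = 11.9 and ω_d = 26.0, so ω_n = √(σ²+ω_d²) = 28.6 rad/s and ζ = σ/ω_n = 0.416.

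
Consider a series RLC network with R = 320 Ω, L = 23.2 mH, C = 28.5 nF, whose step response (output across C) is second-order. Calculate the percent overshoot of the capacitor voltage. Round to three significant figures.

For a series RLC circuit (capacitor voltage as output), ω_n = 1/√(LC) = 1/√(23.2 mH · 28.5 nF) = 38900 rad/s.
ζ = (R/2)·√(C/L) = (320/2)·√(28.5 nF/23.2 mH) = 0.177.
%OS = 100 e^{−πζ/√(1−ζ²)} with ζ = 0.177 gives 56.8%.

%OS ≈ 56.8%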